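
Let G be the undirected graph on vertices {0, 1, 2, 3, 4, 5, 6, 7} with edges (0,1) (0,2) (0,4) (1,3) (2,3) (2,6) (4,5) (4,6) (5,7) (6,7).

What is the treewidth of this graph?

2

A width-2 tree decomposition is:
Bags: B1 = {5, 6, 7}  B2 = {4, 5, 6}  B3 = {2, 4, 6}  B4 = {0, 2, 4}  B5 = {0, 2, 3}  B6 = {0, 1, 3}
Tree: B1–B2, B2–B3, B3–B4, B4–B5, B5–B6
The largest bag has 3 vertices, giving width 2; this decomposition certifies tw(G) ≤ 2. Since 7–5–4–6–7 is a cycle in G, G is not acyclic. Forests are exactly the graphs of treewidth ≤ 1, so tw(G) ≥ 2. Hence tw(G) = 2 exactly.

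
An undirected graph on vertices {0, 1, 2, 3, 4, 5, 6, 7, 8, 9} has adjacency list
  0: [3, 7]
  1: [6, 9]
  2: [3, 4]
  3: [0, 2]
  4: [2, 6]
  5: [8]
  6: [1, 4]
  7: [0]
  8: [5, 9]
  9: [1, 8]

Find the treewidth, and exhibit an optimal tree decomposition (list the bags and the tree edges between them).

Treewidth 1.
Bags: B1 = {0, 7}  B2 = {0, 3}  B3 = {2, 3}  B4 = {2, 4}  B5 = {4, 6}  B6 = {1, 6}  B7 = {1, 9}  B8 = {8, 9}  B9 = {5, 8}
Tree: B1–B2, B2–B3, B3–B4, B4–B5, B5–B6, B6–B7, B7–B8, B8–B9

Every bag has size at most 2, so the width is 2 − 1 = 1 and tw(G) ≤ 1. Since G has at least one edge (e.g. 7–0), it is not an edgeless graph, so tw(G) ≥ 1. Hence tw(G) = 1 exactly.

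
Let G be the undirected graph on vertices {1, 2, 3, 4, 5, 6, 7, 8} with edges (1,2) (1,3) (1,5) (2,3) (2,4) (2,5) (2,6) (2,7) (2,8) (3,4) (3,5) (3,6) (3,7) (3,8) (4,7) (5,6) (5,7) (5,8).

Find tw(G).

3

A width-3 tree decomposition is:
Bags: B1 = {2, 3, 5, 6}  B2 = {2, 3, 5, 7}  B3 = {2, 3, 5, 8}  B4 = {2, 3, 4, 7}  B5 = {1, 2, 3, 5}
Tree: B1–B2, B1–B3, B2–B4, B3–B5
Each bag holds 4 vertices, so the decomposition has width 3, which upper-bounds the treewidth. Conversely, {2, 3, 4, 7} is a clique of size 4, and the vertices of any clique must share a bag in every tree decomposition; so some bag has ≥ 4 vertices and tw(G) ≥ 3. Therefore the treewidth is 3.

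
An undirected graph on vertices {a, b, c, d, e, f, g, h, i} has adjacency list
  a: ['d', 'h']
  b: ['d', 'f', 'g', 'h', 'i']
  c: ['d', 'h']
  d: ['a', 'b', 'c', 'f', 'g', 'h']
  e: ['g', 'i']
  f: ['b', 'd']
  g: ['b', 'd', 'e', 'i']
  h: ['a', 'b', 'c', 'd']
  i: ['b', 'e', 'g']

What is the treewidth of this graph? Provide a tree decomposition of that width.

Treewidth 2.
Bags: B1 = {a, d, h}  B2 = {c, d, h}  B3 = {b, d, h}  B4 = {b, d, g}  B5 = {b, g, i}  B6 = {b, d, f}  B7 = {e, g, i}
Tree: B1–B2, B1–B3, B3–B4, B4–B5, B3–B6, B5–B7

The largest bag has 3 vertices, giving width 2; this decomposition certifies tw(G) ≤ 2. Conversely, {b, d, g} is a clique of size 3, and the vertices of any clique must share a bag in every tree decomposition; so some bag has ≥ 3 vertices and tw(G) ≥ 2. Hence tw(G) = 2 exactly.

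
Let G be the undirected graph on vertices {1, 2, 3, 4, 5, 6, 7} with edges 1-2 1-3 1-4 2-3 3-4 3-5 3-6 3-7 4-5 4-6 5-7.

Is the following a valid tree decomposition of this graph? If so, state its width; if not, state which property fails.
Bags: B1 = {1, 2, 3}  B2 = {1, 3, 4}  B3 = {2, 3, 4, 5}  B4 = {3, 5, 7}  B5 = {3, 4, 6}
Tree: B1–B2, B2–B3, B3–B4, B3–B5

No — bags containing vertex 2 are not connected in the tree.

A tree decomposition must satisfy three properties: every vertex lies in some bag; for every edge, both endpoints lie together in some bag; and for every vertex, the bags containing it form a connected subtree. Here bags containing vertex 2 are not connected in the tree, so the decomposition is invalid.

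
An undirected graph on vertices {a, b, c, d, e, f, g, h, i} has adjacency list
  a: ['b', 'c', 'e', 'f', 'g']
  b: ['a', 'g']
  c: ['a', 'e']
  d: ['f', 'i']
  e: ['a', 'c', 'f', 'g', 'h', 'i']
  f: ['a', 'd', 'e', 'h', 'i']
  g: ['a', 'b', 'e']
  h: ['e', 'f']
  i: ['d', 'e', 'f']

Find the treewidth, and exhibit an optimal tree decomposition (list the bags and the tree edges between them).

Each bag holds 3 vertices, so the decomposition has width 2, which upper-bounds the treewidth. Conversely, {d, f, i} is a clique of size 3, and the vertices of any clique must share a bag in every tree decomposition; so some bag has ≥ 3 vertices and tw(G) ≥ 2. Therefore the treewidth is 2.

Treewidth 2.
One optimal decomposition is:
Bags: B1 = {a, e, f}  B2 = {a, e, g}  B3 = {a, b, g}  B4 = {e, f, i}  B5 = {e, f, h}  B6 = {a, c, e}  B7 = {d, f, i}
Tree: B1–B2, B2–B3, B1–B4, B4–B5, B2–B6, B4–B7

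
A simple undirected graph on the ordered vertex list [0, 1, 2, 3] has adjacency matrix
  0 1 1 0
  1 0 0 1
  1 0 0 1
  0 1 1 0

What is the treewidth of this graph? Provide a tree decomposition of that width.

Every bag has size at most 3, so the width is 3 − 1 = 2 and tw(G) ≤ 2. For the lower bound, G contains the cycle 0–1–3–2–0, so G is not a forest; only forests have treewidth ≤ 1, hence tw(G) ≥ 2. The upper and lower bounds meet at 2, so that is the treewidth.

Treewidth 2.
Bags: B1 = {0, 1, 3}  B2 = {0, 2, 3}
Tree: B1–B2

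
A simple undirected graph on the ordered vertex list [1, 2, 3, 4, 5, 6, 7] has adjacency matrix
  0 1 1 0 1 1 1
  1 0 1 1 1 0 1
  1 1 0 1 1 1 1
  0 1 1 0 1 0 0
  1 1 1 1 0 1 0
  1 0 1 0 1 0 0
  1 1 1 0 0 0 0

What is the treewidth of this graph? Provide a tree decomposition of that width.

Treewidth 3.
One optimal decomposition is:
Bags: B1 = {1, 2, 3, 5}  B2 = {2, 3, 4, 5}  B3 = {1, 2, 3, 7}  B4 = {1, 3, 5, 6}
Tree: B1–B2, B1–B3, B1–B4

The largest bag has 4 vertices, giving width 3; this decomposition certifies tw(G) ≤ 3. On the other hand G contains the 4-clique {1, 2, 3, 5}. A clique must lie in a single bag of any decomposition, so no decomposition can have width below 3. The upper and lower bounds meet at 3, so that is the treewidth.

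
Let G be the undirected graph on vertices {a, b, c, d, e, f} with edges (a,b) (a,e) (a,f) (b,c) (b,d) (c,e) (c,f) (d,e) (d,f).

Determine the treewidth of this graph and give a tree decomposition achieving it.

Every bag has size at most 4, so the width is 4 − 1 = 3 and tw(G) ≤ 3. For the lower bound: the 4 vertex sets {a,e}, {c,f}, {b}, {d} are disjoint, each induces a connected subgraph, and every pair is joined by at least one edge of G. Contracting each set to a single vertex therefore yields K_{4} as a minor, and since treewidth is minor-monotone, tw(G) ≥ tw(K_{4}) = 3. Combining the bounds, tw(G) = 3.

Treewidth 3.
One optimal decomposition is:
Bags: B1 = {a, b, e, f}  B2 = {b, c, e, f}  B3 = {b, d, e, f}
Tree: B1–B2, B2–B3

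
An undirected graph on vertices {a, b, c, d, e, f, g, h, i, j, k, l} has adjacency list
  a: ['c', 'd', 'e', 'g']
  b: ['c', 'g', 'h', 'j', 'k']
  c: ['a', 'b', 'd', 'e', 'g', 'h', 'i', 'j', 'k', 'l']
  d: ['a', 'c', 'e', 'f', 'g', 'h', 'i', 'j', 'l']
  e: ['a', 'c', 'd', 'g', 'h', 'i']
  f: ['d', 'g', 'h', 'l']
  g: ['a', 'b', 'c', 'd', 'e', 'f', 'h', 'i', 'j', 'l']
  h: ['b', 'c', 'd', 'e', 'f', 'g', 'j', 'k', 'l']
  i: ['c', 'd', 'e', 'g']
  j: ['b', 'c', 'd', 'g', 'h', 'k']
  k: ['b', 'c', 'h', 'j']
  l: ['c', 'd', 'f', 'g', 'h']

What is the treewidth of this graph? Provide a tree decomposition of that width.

Treewidth 4.
One optimal decomposition is:
Bags: B1 = {c, d, g, h, l}  B2 = {c, d, g, h, j}  B3 = {b, c, g, h, j}  B4 = {b, c, h, j, k}  B5 = {c, d, e, g, h}  B6 = {c, d, e, g, i}  B7 = {d, f, g, h, l}  B8 = {a, c, d, e, g}
Tree: B1–B2, B2–B3, B3–B4, B1–B5, B5–B6, B1–B7, B5–B8

Every bag has size at most 5, so the width is 5 − 1 = 4 and tw(G) ≤ 4. Conversely, {c, d, g, h, j} is a clique of size 5, and the vertices of any clique must share a bag in every tree decomposition; so some bag has ≥ 5 vertices and tw(G) ≥ 4. Combining the bounds, tw(G) = 4.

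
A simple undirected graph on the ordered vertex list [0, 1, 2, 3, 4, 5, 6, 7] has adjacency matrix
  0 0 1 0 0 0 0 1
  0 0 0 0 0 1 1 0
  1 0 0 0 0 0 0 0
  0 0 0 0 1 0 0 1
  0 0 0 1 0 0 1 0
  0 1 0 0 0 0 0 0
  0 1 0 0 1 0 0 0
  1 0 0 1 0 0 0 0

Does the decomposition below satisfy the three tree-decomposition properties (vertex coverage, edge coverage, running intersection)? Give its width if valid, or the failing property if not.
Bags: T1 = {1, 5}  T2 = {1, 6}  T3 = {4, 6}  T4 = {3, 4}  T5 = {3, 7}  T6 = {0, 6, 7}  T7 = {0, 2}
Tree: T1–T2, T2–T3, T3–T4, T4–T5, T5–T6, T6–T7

No — bags containing vertex 6 are not connected in the tree.

A tree decomposition must satisfy three properties: every vertex lies in some bag; for every edge, both endpoints lie together in some bag; and for every vertex, the bags containing it form a connected subtree. Here bags containing vertex 6 are not connected in the tree, so the decomposition is invalid.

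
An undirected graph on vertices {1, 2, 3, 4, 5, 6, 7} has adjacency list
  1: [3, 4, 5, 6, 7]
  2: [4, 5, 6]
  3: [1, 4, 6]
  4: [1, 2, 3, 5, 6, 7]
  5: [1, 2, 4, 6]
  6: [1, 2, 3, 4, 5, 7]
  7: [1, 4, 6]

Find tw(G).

3

A width-3 tree decomposition is:
Bags: B1 = {1, 4, 5, 6}  B2 = {1, 3, 4, 6}  B3 = {2, 4, 5, 6}  B4 = {1, 4, 6, 7}
Tree: B1–B2, B1–B3, B2–B4
Each bag holds 4 vertices, so the decomposition has width 3, which upper-bounds the treewidth. Conversely, {1, 3, 4, 6} is a clique of size 4, and the vertices of any clique must share a bag in every tree decomposition; so some bag has ≥ 4 vertices and tw(G) ≥ 3. Therefore the treewidth is 3.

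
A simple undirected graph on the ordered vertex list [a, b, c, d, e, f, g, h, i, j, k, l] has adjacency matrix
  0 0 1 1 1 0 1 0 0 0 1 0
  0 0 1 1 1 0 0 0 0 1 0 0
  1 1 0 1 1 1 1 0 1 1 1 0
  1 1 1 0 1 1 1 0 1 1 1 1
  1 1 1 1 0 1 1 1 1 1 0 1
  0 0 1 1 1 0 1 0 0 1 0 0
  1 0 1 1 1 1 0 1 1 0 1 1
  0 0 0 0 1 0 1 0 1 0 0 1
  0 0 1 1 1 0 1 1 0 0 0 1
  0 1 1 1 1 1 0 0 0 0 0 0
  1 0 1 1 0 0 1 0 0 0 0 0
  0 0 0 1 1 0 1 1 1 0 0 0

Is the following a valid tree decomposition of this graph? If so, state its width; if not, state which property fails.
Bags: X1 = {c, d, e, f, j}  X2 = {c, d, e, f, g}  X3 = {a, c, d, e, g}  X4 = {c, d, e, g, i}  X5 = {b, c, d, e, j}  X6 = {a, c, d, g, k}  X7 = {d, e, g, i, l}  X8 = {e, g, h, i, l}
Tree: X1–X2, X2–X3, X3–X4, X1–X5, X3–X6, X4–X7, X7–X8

Yes; width 4.

Vertex coverage: the bags together contain {a, b, c, d, e, f, g, h, i, j, k, l}, the full vertex set. Edge coverage: each edge of G has both endpoints in at least one bag. Running intersection: for every vertex, the bags containing it form a connected subtree. All three properties hold, so this is a valid tree decomposition of width max|bag| − 1 = 4, and hence tw(G) ≤ 4.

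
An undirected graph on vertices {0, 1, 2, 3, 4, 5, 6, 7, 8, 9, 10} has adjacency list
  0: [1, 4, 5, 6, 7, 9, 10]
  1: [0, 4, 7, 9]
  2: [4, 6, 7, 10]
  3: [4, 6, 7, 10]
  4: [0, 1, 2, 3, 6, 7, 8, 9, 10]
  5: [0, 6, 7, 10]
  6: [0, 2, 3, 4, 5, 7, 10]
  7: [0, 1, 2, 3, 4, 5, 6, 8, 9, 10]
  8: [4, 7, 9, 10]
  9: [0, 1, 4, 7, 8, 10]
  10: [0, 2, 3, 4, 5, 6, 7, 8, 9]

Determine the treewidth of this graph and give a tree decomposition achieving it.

Treewidth 4.
One optimal decomposition is:
Bags: B1 = {2, 4, 6, 7, 10}  B2 = {0, 4, 6, 7, 10}  B3 = {0, 5, 6, 7, 10}  B4 = {0, 4, 7, 9, 10}  B5 = {3, 4, 6, 7, 10}  B6 = {4, 7, 8, 9, 10}  B7 = {0, 1, 4, 7, 9}
Tree: B1–B2, B2–B3, B2–B4, B2–B5, B4–B6, B4–B7

The largest bag has 5 vertices, giving width 4; this decomposition certifies tw(G) ≤ 4. On the other hand G contains the 5-clique {0, 1, 4, 7, 9}. A clique must lie in a single bag of any decomposition, so no decomposition can have width below 4. The upper and lower bounds meet at 4, so that is the treewidth.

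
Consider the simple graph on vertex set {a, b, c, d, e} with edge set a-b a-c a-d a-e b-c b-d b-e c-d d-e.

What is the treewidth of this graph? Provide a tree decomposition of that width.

Treewidth 3.
One such decomposition:
Bags: B1 = {a, b, c, d}  B2 = {a, b, d, e}
Tree: B1–B2

Every bag has size at most 4, so the width is 4 − 1 = 3 and tw(G) ≤ 3. On the other hand G contains the 4-clique {a, b, d, e}. A clique must lie in a single bag of any decomposition, so no decomposition can have width below 3. Therefore the treewidth is 3.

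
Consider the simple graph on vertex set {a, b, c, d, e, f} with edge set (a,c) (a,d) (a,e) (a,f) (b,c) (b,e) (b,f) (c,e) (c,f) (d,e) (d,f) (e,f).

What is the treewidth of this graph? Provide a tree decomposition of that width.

Treewidth 3.
One such decomposition:
Bags: B1 = {a, c, e, f}  B2 = {a, d, e, f}  B3 = {b, c, e, f}
Tree: B1–B2, B1–B3

The largest bag has 4 vertices, giving width 3; this decomposition certifies tw(G) ≤ 3. For the lower bound, the 4 vertices {a, d, e, f} are pairwise adjacent, and any tree decomposition puts a clique entirely inside one bag — forcing width ≥ 3. Combining the bounds, tw(G) = 3.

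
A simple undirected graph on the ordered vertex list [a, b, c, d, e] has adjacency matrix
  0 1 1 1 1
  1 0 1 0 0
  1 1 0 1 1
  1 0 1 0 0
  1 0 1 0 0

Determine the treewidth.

2

A width-2 tree decomposition is:
Bags: B1 = {a, c, d}  B2 = {a, b, c}  B3 = {a, c, e}
Tree: B1–B2, B2–B3
Each bag holds 3 vertices, so the decomposition has width 2, which upper-bounds the treewidth. On the other hand G contains the 3-clique {a, c, d}. A clique must lie in a single bag of any decomposition, so no decomposition can have width below 2. Hence tw(G) = 2 exactly.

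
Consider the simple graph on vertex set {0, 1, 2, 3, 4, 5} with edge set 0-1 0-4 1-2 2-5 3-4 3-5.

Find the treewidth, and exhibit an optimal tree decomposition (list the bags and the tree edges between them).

Treewidth 2.
One such decomposition:
Bags: B1 = {1, 2, 5}  B2 = {1, 3, 5}  B3 = {1, 3, 4}  B4 = {0, 1, 4}
Tree: B1–B2, B2–B3, B3–B4

Each bag holds 3 vertices, so the decomposition has width 2, which upper-bounds the treewidth. The edges 1–2–5–3–4–0–1 form a cycle, so G is not a tree and its treewidth is at least 2. The upper and lower bounds meet at 2, so that is the treewidth.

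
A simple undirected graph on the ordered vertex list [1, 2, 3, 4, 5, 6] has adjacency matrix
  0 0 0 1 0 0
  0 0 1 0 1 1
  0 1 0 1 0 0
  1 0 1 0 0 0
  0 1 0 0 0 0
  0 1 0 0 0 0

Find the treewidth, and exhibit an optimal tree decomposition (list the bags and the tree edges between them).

The largest bag has 2 vertices, giving width 1; this decomposition certifies tw(G) ≤ 1. Any graph with an edge has treewidth ≥ 1, and G has the edge 2–3. The upper and lower bounds meet at 1, so that is the treewidth.

Treewidth 1.
Bags: B1 = {2, 3}  B2 = {3, 4}  B3 = {2, 6}  B4 = {1, 4}  B5 = {2, 5}
Tree: B1–B2, B1–B3, B2–B4, B1–B5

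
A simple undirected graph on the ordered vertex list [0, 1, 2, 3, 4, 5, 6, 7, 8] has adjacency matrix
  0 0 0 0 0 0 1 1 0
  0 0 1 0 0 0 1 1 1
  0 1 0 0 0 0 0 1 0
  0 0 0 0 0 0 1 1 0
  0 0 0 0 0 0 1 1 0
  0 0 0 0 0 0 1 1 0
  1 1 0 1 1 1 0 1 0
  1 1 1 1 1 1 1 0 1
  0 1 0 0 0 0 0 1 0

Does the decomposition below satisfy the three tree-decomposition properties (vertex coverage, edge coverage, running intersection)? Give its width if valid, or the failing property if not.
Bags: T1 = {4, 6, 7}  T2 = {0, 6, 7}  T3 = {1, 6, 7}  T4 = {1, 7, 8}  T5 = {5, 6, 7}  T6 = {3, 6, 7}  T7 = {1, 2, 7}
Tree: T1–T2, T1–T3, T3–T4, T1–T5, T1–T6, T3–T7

Vertex coverage: the bags together contain {0, 1, 2, 3, 4, 5, 6, 7, 8}, the full vertex set. Edge coverage: each edge of G has both endpoints in at least one bag. Running intersection: for every vertex, the bags containing it form a connected subtree. All three properties hold, so this is a valid tree decomposition of width max|bag| − 1 = 2, and hence tw(G) ≤ 2.

Yes; width 2.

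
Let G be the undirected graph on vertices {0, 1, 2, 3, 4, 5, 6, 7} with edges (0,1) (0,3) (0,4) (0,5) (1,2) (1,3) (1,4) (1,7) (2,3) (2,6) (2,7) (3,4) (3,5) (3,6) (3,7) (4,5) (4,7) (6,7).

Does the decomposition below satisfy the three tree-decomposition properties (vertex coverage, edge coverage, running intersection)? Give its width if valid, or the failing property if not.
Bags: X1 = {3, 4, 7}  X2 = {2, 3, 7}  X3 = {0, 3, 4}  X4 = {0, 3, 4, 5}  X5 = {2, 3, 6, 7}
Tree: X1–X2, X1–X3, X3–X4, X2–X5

No — vertex 1 appears in no bag.

A tree decomposition must satisfy three properties: every vertex lies in some bag; for every edge, both endpoints lie together in some bag; and for every vertex, the bags containing it form a connected subtree. Here vertex 1 appears in no bag, so the decomposition is invalid.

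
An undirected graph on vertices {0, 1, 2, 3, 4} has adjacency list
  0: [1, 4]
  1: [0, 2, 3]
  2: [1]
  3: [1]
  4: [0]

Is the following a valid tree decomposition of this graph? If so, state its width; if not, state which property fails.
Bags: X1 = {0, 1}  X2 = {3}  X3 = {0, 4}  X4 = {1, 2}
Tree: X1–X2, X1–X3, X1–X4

No — edge (1,3) lies in no bag.

A tree decomposition must satisfy three properties: every vertex lies in some bag; for every edge, both endpoints lie together in some bag; and for every vertex, the bags containing it form a connected subtree. Here edge (1,3) lies in no bag, so the decomposition is invalid.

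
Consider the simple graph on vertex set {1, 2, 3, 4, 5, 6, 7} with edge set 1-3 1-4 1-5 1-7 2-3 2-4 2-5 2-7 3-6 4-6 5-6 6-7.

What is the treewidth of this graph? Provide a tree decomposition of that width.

The largest bag has 4 vertices, giving width 3; this decomposition certifies tw(G) ≤ 3. For the lower bound: the 4 vertex sets {2,4}, {5,6}, {1}, {3} are disjoint, each induces a connected subgraph, and every pair is joined by at least one edge of G. Contracting each set to a single vertex therefore yields K_{4} as a minor, and since treewidth is minor-monotone, tw(G) ≥ tw(K_{4}) = 3. Hence tw(G) = 3 exactly.

Treewidth 3.
Bags: B1 = {1, 2, 4, 6}  B2 = {1, 2, 5, 6}  B3 = {1, 2, 3, 6}  B4 = {1, 2, 6, 7}
Tree: B1–B2, B2–B3, B3–B4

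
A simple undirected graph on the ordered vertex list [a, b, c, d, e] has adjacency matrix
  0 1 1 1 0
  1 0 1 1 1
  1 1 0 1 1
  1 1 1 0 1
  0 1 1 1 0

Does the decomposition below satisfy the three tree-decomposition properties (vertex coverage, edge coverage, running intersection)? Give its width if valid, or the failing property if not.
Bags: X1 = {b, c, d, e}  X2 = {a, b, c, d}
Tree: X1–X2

Every vertex of G appears in some bag (union = {a, b, c, d, e}); every edge is covered by a bag; and for each vertex v the set of bags containing v is connected in the bag tree. The decomposition is therefore valid. The largest bag has 4 vertices, so the width is 3.

Yes; width 3.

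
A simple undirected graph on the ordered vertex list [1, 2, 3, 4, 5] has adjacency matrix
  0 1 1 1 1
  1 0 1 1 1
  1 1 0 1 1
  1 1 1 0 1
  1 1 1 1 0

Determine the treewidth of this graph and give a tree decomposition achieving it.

With just one bag of size 5, the width is 5 − 1 = 4, so tw(G) ≤ 4. Conversely, {1, 2, 3, 4, 5} is a clique of size 5, and the vertices of any clique must share a bag in every tree decomposition; so some bag has ≥ 5 vertices and tw(G) ≥ 4. Therefore the treewidth is 4.

Treewidth 4.
One such decomposition:
Bags: B1 = {1, 2, 3, 4, 5}
Tree: (single bag)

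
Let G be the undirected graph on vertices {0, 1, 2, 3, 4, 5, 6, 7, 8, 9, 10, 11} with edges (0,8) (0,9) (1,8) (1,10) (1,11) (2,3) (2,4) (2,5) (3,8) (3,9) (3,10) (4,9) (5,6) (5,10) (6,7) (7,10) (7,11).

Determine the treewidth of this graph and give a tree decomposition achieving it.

Treewidth 3.
One such decomposition:
Bags: B1 = {0, 2, 4, 9}  B2 = {0, 2, 3, 9}  B3 = {0, 2, 3, 8}  B4 = {2, 3, 5, 8}  B5 = {3, 5, 8, 10}  B6 = {1, 5, 8, 10}  B7 = {1, 5, 6, 10}  B8 = {1, 6, 7, 10}  B9 = {1, 6, 7, 11}
Tree: B1–B2, B2–B3, B3–B4, B4–B5, B5–B6, B6–B7, B7–B8, B8–B9

Every bag has size at most 4, so the width is 4 − 1 = 3 and tw(G) ≤ 3. For the lower bound: the 4 vertex sets {0,4,9}, {2}, {3}, {1,5,8,10} are disjoint, each induces a connected subgraph, and every pair is joined by at least one edge of G. Contracting each set to a single vertex therefore yields K_{4} as a minor, and since treewidth is minor-monotone, tw(G) ≥ tw(K_{4}) = 3. Combining the bounds, tw(G) = 3.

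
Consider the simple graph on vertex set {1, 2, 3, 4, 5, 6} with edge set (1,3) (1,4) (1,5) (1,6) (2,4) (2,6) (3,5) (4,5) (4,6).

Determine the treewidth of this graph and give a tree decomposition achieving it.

Treewidth 2.
One such decomposition:
Bags: B1 = {1, 4, 5}  B2 = {1, 4, 6}  B3 = {1, 3, 5}  B4 = {2, 4, 6}
Tree: B1–B2, B1–B3, B2–B4

The largest bag has 3 vertices, giving width 2; this decomposition certifies tw(G) ≤ 2. Conversely, {1, 3, 5} is a clique of size 3, and the vertices of any clique must share a bag in every tree decomposition; so some bag has ≥ 3 vertices and tw(G) ≥ 2. Combining the bounds, tw(G) = 2.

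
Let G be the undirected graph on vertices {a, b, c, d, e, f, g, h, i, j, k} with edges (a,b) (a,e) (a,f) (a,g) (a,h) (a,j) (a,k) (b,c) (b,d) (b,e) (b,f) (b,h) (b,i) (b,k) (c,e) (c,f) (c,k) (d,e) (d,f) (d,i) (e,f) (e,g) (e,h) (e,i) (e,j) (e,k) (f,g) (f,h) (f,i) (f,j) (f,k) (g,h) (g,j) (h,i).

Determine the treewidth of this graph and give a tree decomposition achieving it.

Every bag has size at most 5, so the width is 5 − 1 = 4 and tw(G) ≤ 4. For the lower bound, the 5 vertices {a, e, f, g, j} are pairwise adjacent, and any tree decomposition puts a clique entirely inside one bag — forcing width ≥ 4. Hence tw(G) = 4 exactly.

Treewidth 4.
One such decomposition:
Bags: B1 = {a, b, e, f, h}  B2 = {b, e, f, h, i}  B3 = {a, e, f, g, h}  B4 = {a, b, e, f, k}  B5 = {b, c, e, f, k}  B6 = {a, e, f, g, j}  B7 = {b, d, e, f, i}
Tree: B1–B2, B1–B3, B1–B4, B4–B5, B3–B6, B2–B7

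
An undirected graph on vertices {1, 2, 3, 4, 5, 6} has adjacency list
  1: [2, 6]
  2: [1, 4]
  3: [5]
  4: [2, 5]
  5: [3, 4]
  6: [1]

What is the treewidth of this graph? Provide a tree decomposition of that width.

Every bag has size at most 2, so the width is 2 − 1 = 1 and tw(G) ≤ 1. Any graph with an edge has treewidth ≥ 1, and G has the edge 3–5. Combining the bounds, tw(G) = 1.

Treewidth 1.
One optimal decomposition is:
Bags: B1 = {3, 5}  B2 = {4, 5}  B3 = {2, 4}  B4 = {1, 2}  B5 = {1, 6}
Tree: B1–B2, B2–B3, B3–B4, B4–B5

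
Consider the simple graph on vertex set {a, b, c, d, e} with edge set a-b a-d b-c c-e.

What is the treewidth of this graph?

A width-1 tree decomposition is:
Bags: B1 = {c, e}  B2 = {b, c}  B3 = {a, b}  B4 = {a, d}
Tree: B1–B2, B2–B3, B3–B4
The largest bag has 2 vertices, giving width 1; this decomposition certifies tw(G) ≤ 1. G has an edge, so its treewidth is at least 1. Therefore the treewidth is 1.

1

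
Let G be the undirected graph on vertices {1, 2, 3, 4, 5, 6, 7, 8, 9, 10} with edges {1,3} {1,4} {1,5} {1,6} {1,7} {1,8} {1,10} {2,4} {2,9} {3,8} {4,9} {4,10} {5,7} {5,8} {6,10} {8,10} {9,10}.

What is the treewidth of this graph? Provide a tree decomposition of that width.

Treewidth 2.
One such decomposition:
Bags: B1 = {1, 8, 10}  B2 = {1, 6, 10}  B3 = {1, 4, 10}  B4 = {1, 5, 8}  B5 = {1, 5, 7}  B6 = {4, 9, 10}  B7 = {2, 4, 9}  B8 = {1, 3, 8}
Tree: B1–B2, B2–B3, B1–B4, B4–B5, B3–B6, B6–B7, B1–B8

Every bag has size at most 3, so the width is 3 − 1 = 2 and tw(G) ≤ 2. Conversely, {1, 8, 10} is a clique of size 3, and the vertices of any clique must share a bag in every tree decomposition; so some bag has ≥ 3 vertices and tw(G) ≥ 2. Therefore the treewidth is 2.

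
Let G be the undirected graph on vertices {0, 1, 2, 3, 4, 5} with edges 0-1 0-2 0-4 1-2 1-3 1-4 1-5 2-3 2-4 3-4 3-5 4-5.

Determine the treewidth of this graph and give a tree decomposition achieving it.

Each bag holds 4 vertices, so the decomposition has width 3, which upper-bounds the treewidth. Conversely, {0, 1, 2, 4} is a clique of size 4, and the vertices of any clique must share a bag in every tree decomposition; so some bag has ≥ 4 vertices and tw(G) ≥ 3. Combining the bounds, tw(G) = 3.

Treewidth 3.
One optimal decomposition is:
Bags: B1 = {1, 2, 3, 4}  B2 = {0, 1, 2, 4}  B3 = {1, 3, 4, 5}
Tree: B1–B2, B1–B3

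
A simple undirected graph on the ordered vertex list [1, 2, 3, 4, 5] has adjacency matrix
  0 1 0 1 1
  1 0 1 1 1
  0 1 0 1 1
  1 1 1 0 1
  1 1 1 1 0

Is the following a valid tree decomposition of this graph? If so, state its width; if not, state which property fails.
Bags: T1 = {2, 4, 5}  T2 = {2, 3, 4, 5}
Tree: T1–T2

No — vertex 1 appears in no bag.

A tree decomposition must satisfy three properties: every vertex lies in some bag; for every edge, both endpoints lie together in some bag; and for every vertex, the bags containing it form a connected subtree. Here vertex 1 appears in no bag, so the decomposition is invalid.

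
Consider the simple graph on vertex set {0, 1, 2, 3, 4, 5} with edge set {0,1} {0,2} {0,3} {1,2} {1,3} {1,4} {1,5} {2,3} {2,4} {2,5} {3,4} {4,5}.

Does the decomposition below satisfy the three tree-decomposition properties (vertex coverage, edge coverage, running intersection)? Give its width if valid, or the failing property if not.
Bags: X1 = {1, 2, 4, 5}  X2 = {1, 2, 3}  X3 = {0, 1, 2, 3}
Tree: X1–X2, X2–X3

A tree decomposition must satisfy three properties: every vertex lies in some bag; for every edge, both endpoints lie together in some bag; and for every vertex, the bags containing it form a connected subtree. Here edge (4,3) lies in no bag, so the decomposition is invalid.

No — edge (4,3) lies in no bag.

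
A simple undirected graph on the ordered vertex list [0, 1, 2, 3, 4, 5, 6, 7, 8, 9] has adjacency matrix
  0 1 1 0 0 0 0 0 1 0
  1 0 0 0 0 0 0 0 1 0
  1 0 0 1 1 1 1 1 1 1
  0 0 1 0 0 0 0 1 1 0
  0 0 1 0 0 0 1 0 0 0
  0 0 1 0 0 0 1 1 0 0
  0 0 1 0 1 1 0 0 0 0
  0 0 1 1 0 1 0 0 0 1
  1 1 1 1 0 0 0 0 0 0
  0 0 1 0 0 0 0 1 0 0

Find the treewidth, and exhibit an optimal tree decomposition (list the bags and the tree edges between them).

Each bag holds 3 vertices, so the decomposition has width 2, which upper-bounds the treewidth. On the other hand G contains the 3-clique {0, 1, 8}. A clique must lie in a single bag of any decomposition, so no decomposition can have width below 2. Combining the bounds, tw(G) = 2.

Treewidth 2.
One such decomposition:
Bags: B1 = {2, 7, 9}  B2 = {2, 3, 7}  B3 = {2, 3, 8}  B4 = {2, 5, 7}  B5 = {0, 2, 8}  B6 = {0, 1, 8}  B7 = {2, 5, 6}  B8 = {2, 4, 6}
Tree: B1–B2, B2–B3, B2–B4, B3–B5, B5–B6, B4–B7, B7–B8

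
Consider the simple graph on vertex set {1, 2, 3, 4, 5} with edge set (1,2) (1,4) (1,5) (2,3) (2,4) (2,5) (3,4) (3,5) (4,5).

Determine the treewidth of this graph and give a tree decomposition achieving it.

The largest bag has 4 vertices, giving width 3; this decomposition certifies tw(G) ≤ 3. For the lower bound, the 4 vertices {1, 2, 4, 5} are pairwise adjacent, and any tree decomposition puts a clique entirely inside one bag — forcing width ≥ 3. Hence tw(G) = 3 exactly.

Treewidth 3.
One optimal decomposition is:
Bags: B1 = {1, 2, 4, 5}  B2 = {2, 3, 4, 5}
Tree: B1–B2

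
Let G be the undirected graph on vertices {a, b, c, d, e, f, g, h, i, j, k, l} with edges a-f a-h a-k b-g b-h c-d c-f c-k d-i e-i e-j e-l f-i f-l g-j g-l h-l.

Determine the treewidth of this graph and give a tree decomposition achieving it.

Treewidth 3.
One such decomposition:
Bags: B1 = {c, d, i, k}  B2 = {c, f, i, k}  B3 = {a, f, i, k}  B4 = {a, e, f, i}  B5 = {a, e, f, l}  B6 = {a, e, h, l}  B7 = {e, h, j, l}  B8 = {g, h, j, l}  B9 = {b, g, h, j}
Tree: B1–B2, B2–B3, B3–B4, B4–B5, B5–B6, B6–B7, B7–B8, B8–B9

Every bag has size at most 4, so the width is 4 − 1 = 3 and tw(G) ≤ 3. For the lower bound: the 4 vertex sets {c,d,k}, {i}, {f}, {a,e,h,l} are disjoint, each induces a connected subgraph, and every pair is joined by at least one edge of G. Contracting each set to a single vertex therefore yields K_{4} as a minor, and since treewidth is minor-monotone, tw(G) ≥ tw(K_{4}) = 3. Hence tw(G) = 3 exactly.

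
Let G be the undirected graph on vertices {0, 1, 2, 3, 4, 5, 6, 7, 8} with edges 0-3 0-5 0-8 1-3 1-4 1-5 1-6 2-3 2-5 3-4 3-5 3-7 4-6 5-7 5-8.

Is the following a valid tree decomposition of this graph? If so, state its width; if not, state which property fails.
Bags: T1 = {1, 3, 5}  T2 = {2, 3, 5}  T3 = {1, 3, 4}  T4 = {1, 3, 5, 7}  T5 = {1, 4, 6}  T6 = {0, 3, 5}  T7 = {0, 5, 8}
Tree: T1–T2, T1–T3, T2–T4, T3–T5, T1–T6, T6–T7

A tree decomposition must satisfy three properties: every vertex lies in some bag; for every edge, both endpoints lie together in some bag; and for every vertex, the bags containing it form a connected subtree. Here bags containing vertex 1 are not connected in the tree, so the decomposition is invalid.

No — bags containing vertex 1 are not connected in the tree.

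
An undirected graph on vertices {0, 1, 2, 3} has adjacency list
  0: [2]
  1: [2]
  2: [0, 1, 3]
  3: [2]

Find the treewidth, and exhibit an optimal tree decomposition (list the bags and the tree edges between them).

The largest bag has 2 vertices, giving width 1; this decomposition certifies tw(G) ≤ 1. G has an edge, so its treewidth is at least 1. Therefore the treewidth is 1.

Treewidth 1.
Bags: B1 = {2, 3}  B2 = {0, 2}  B3 = {1, 2}
Tree: B1–B2, B1–B3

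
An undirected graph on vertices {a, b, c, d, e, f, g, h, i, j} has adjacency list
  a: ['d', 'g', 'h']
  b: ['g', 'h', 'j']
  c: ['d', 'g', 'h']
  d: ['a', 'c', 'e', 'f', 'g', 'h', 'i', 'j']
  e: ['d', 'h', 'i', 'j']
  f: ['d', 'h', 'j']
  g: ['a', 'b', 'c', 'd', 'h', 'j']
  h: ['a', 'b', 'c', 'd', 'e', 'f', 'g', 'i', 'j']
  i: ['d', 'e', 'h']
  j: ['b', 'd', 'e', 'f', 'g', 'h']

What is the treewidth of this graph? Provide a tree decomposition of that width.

Treewidth 3.
Bags: B1 = {d, e, h, j}  B2 = {d, f, h, j}  B3 = {d, g, h, j}  B4 = {c, d, g, h}  B5 = {d, e, h, i}  B6 = {a, d, g, h}  B7 = {b, g, h, j}
Tree: B1–B2, B1–B3, B3–B4, B1–B5, B4–B6, B3–B7

Every bag has size at most 4, so the width is 4 − 1 = 3 and tw(G) ≤ 3. On the other hand G contains the 4-clique {d, g, h, j}. A clique must lie in a single bag of any decomposition, so no decomposition can have width below 3. Therefore the treewidth is 3.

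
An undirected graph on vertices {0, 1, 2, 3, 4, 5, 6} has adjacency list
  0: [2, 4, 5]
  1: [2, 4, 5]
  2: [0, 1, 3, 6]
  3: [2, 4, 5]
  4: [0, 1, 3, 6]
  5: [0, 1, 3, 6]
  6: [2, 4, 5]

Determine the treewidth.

A width-3 tree decomposition is:
Bags: B1 = {2, 4, 5, 6}  B2 = {0, 2, 4, 5}  B3 = {2, 3, 4, 5}  B4 = {1, 2, 4, 5}
Tree: B1–B2, B2–B3, B3–B4
The largest bag has 4 vertices, giving width 3; this decomposition certifies tw(G) ≤ 3. For the lower bound: the 4 vertex sets {5,6}, {0,2}, {4}, {3} are disjoint, each induces a connected subgraph, and every pair is joined by at least one edge of G. Contracting each set to a single vertex therefore yields K_{4} as a minor, and since treewidth is minor-monotone, tw(G) ≥ tw(K_{4}) = 3. The upper and lower bounds meet at 3, so that is the treewidth.

3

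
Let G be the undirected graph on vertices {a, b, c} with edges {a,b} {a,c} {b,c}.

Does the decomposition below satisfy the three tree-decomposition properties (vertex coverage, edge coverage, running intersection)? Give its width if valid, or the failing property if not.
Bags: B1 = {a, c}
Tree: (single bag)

No — vertex b appears in no bag.

A tree decomposition must satisfy three properties: every vertex lies in some bag; for every edge, both endpoints lie together in some bag; and for every vertex, the bags containing it form a connected subtree. Here vertex b appears in no bag, so the decomposition is invalid.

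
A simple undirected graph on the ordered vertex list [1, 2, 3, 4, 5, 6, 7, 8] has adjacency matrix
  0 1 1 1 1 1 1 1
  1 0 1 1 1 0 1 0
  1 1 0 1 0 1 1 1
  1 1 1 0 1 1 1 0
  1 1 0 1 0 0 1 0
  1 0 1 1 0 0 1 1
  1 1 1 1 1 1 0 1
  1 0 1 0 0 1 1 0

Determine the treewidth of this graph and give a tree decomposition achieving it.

Treewidth 4.
One such decomposition:
Bags: B1 = {1, 3, 4, 6, 7}  B2 = {1, 2, 3, 4, 7}  B3 = {1, 3, 6, 7, 8}  B4 = {1, 2, 4, 5, 7}
Tree: B1–B2, B1–B3, B2–B4

Each bag holds 5 vertices, so the decomposition has width 4, which upper-bounds the treewidth. Conversely, {1, 3, 6, 7, 8} is a clique of size 5, and the vertices of any clique must share a bag in every tree decomposition; so some bag has ≥ 5 vertices and tw(G) ≥ 4. Hence tw(G) = 4 exactly.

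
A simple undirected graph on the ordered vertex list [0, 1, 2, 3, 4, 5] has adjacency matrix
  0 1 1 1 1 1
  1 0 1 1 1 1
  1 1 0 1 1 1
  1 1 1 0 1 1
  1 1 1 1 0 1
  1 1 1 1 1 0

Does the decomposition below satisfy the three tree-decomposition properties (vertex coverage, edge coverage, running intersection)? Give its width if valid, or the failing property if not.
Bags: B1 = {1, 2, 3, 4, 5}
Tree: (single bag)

No — vertex 0 appears in no bag.

A tree decomposition must satisfy three properties: every vertex lies in some bag; for every edge, both endpoints lie together in some bag; and for every vertex, the bags containing it form a connected subtree. Here vertex 0 appears in no bag, so the decomposition is invalid.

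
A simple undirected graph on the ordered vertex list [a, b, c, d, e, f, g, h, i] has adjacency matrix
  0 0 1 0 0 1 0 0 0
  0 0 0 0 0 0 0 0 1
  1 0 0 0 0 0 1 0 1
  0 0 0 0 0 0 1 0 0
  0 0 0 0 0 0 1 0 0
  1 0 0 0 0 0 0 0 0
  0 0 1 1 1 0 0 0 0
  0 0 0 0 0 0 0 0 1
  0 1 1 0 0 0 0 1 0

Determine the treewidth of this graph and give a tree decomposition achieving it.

The largest bag has 2 vertices, giving width 1; this decomposition certifies tw(G) ≤ 1. Any graph with an edge has treewidth ≥ 1, and G has the edge i–c. Therefore the treewidth is 1.

Treewidth 1.
Bags: B1 = {c, i}  B2 = {h, i}  B3 = {a, c}  B4 = {c, g}  B5 = {e, g}  B6 = {a, f}  B7 = {b, i}  B8 = {d, g}
Tree: B1–B2, B1–B3, B1–B4, B4–B5, B3–B6, B2–B7, B4–B8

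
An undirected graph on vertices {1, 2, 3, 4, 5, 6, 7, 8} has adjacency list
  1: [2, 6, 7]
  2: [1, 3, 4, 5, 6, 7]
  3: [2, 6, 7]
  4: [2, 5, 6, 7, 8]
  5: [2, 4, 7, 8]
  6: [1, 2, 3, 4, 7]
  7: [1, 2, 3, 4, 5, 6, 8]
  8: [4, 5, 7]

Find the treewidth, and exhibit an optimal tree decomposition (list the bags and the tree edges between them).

Treewidth 3.
Bags: B1 = {2, 4, 6, 7}  B2 = {2, 4, 5, 7}  B3 = {4, 5, 7, 8}  B4 = {2, 3, 6, 7}  B5 = {1, 2, 6, 7}
Tree: B1–B2, B2–B3, B1–B4, B4–B5

Each bag holds 4 vertices, so the decomposition has width 3, which upper-bounds the treewidth. For the lower bound, the 4 vertices {4, 5, 7, 8} are pairwise adjacent, and any tree decomposition puts a clique entirely inside one bag — forcing width ≥ 3. The upper and lower bounds meet at 3, so that is the treewidth.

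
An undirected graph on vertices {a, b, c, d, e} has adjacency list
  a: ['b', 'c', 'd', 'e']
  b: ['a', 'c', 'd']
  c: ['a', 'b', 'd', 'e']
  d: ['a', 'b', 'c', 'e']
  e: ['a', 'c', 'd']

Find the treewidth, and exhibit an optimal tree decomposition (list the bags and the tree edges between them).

Treewidth 3.
One optimal decomposition is:
Bags: B1 = {a, b, c, d}  B2 = {a, c, d, e}
Tree: B1–B2

Each bag holds 4 vertices, so the decomposition has width 3, which upper-bounds the treewidth. Conversely, {a, c, d, e} is a clique of size 4, and the vertices of any clique must share a bag in every tree decomposition; so some bag has ≥ 4 vertices and tw(G) ≥ 3. Hence tw(G) = 3 exactly.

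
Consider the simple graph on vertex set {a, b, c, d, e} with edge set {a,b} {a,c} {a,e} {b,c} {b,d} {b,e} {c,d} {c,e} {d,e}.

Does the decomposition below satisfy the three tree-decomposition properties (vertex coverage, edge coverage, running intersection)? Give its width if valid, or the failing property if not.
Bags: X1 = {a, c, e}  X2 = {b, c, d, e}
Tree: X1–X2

No — edge (b,a) lies in no bag.

A tree decomposition must satisfy three properties: every vertex lies in some bag; for every edge, both endpoints lie together in some bag; and for every vertex, the bags containing it form a connected subtree. Here edge (b,a) lies in no bag, so the decomposition is invalid.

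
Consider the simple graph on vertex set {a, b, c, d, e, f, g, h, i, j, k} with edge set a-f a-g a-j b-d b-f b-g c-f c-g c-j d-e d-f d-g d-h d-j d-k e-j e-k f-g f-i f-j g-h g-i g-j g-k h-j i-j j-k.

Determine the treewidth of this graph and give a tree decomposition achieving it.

Treewidth 3.
One such decomposition:
Bags: B1 = {a, f, g, j}  B2 = {f, g, i, j}  B3 = {d, f, g, j}  B4 = {d, g, h, j}  B5 = {c, f, g, j}  B6 = {d, g, j, k}  B7 = {d, e, j, k}  B8 = {b, d, f, g}
Tree: B1–B2, B1–B3, B3–B4, B1–B5, B4–B6, B6–B7, B3–B8

Each bag holds 4 vertices, so the decomposition has width 3, which upper-bounds the treewidth. Conversely, {d, g, h, j} is a clique of size 4, and the vertices of any clique must share a bag in every tree decomposition; so some bag has ≥ 4 vertices and tw(G) ≥ 3. Therefore the treewidth is 3.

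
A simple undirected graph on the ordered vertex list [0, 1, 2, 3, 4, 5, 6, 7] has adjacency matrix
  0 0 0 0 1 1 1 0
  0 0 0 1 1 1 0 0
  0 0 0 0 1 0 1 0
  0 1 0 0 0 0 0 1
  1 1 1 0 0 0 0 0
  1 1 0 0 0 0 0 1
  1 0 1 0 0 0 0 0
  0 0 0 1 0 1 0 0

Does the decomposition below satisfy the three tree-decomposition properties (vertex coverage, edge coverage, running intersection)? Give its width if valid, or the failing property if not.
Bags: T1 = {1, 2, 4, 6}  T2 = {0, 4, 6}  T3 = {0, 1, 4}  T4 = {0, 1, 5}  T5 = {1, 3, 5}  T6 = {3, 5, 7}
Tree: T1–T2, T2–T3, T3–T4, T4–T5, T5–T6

No — bags containing vertex 1 are not connected in the tree.

A tree decomposition must satisfy three properties: every vertex lies in some bag; for every edge, both endpoints lie together in some bag; and for every vertex, the bags containing it form a connected subtree. Here bags containing vertex 1 are not connected in the tree, so the decomposition is invalid.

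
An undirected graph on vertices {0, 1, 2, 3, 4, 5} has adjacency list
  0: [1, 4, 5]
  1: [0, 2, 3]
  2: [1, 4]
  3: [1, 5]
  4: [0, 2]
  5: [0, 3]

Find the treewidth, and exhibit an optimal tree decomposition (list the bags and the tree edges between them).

Treewidth 2.
Bags: B1 = {0, 2, 4}  B2 = {0, 1, 2}  B3 = {0, 1, 5}  B4 = {1, 3, 5}
Tree: B1–B2, B2–B3, B3–B4

Every bag has size at most 3, so the width is 3 − 1 = 2 and tw(G) ≤ 2. For the lower bound, G contains the cycle 4–2–1–0–4, so G is not a forest; only forests have treewidth ≤ 1, hence tw(G) ≥ 2. Hence tw(G) = 2 exactly.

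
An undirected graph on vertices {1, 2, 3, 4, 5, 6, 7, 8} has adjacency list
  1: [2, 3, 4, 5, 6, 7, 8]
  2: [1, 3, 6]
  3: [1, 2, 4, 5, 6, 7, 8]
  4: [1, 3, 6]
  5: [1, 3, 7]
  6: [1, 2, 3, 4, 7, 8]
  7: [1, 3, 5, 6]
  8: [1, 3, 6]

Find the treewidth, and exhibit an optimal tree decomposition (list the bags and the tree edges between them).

Each bag holds 4 vertices, so the decomposition has width 3, which upper-bounds the treewidth. For the lower bound, the 4 vertices {1, 3, 5, 7} are pairwise adjacent, and any tree decomposition puts a clique entirely inside one bag — forcing width ≥ 3. Combining the bounds, tw(G) = 3.

Treewidth 3.
One optimal decomposition is:
Bags: B1 = {1, 3, 6, 7}  B2 = {1, 3, 5, 7}  B3 = {1, 3, 4, 6}  B4 = {1, 3, 6, 8}  B5 = {1, 2, 3, 6}
Tree: B1–B2, B1–B3, B1–B4, B3–B5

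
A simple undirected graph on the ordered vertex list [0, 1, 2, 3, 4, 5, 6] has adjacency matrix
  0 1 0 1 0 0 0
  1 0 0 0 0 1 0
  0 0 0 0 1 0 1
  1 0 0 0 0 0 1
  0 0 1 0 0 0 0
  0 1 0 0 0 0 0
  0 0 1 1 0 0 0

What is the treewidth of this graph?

A width-1 tree decomposition is:
Bags: B1 = {1, 5}  B2 = {0, 1}  B3 = {0, 3}  B4 = {3, 6}  B5 = {2, 6}  B6 = {2, 4}
Tree: B1–B2, B2–B3, B3–B4, B4–B5, B5–B6
The largest bag has 2 vertices, giving width 1; this decomposition certifies tw(G) ≤ 1. G has an edge, so its treewidth is at least 1. Hence tw(G) = 1 exactly.

1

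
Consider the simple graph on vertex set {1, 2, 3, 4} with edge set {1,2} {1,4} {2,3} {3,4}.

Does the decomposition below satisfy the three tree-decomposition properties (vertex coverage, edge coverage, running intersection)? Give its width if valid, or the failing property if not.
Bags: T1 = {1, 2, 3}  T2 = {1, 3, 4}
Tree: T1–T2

Yes; width 2.

Checking the three conditions: (i) the bags cover all of {1, 2, 3, 4}; (ii) for each edge, some bag contains both endpoints; (iii) the bags containing any fixed vertex form a subtree. All hold, so the decomposition is valid with width 3 − 1 = 2.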